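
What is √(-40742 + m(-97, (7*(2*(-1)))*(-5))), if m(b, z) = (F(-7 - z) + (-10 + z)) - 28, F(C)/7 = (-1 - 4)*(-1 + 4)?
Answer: 3*I*√4535 ≈ 202.03*I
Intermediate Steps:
F(C) = -105 (F(C) = 7*((-1 - 4)*(-1 + 4)) = 7*(-5*3) = 7*(-15) = -105)
m(b, z) = -143 + z (m(b, z) = (-105 + (-10 + z)) - 28 = (-115 + z) - 28 = -143 + z)
√(-40742 + m(-97, (7*(2*(-1)))*(-5))) = √(-40742 + (-143 + (7*(2*(-1)))*(-5))) = √(-40742 + (-143 + (7*(-2))*(-5))) = √(-40742 + (-143 - 14*(-5))) = √(-40742 + (-143 + 70)) = √(-40742 - 73) = √(-40815) = 3*I*√4535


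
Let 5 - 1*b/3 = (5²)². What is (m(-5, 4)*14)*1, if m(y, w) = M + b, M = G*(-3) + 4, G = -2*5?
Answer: -25564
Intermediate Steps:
G = -10
M = 34 (M = -10*(-3) + 4 = 30 + 4 = 34)
b = -1860 (b = 15 - 3*(5²)² = 15 - 3*25² = 15 - 3*625 = 15 - 1875 = -1860)
m(y, w) = -1826 (m(y, w) = 34 - 1860 = -1826)
(m(-5, 4)*14)*1 = -1826*14*1 = -25564*1 = -25564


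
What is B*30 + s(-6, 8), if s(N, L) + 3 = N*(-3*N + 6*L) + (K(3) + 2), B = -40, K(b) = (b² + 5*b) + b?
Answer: -1570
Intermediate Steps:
K(b) = b² + 6*b
s(N, L) = 26 + N*(-3*N + 6*L) (s(N, L) = -3 + (N*(-3*N + 6*L) + (3*(6 + 3) + 2)) = -3 + (N*(-3*N + 6*L) + (3*9 + 2)) = -3 + (N*(-3*N + 6*L) + (27 + 2)) = -3 + (N*(-3*N + 6*L) + 29) = -3 + (29 + N*(-3*N + 6*L)) = 26 + N*(-3*N + 6*L))
B*30 + s(-6, 8) = -40*30 + (26 - 3*(-6)² + 6*8*(-6)) = -1200 + (26 - 3*36 - 288) = -1200 + (26 - 108 - 288) = -1200 - 370 = -1570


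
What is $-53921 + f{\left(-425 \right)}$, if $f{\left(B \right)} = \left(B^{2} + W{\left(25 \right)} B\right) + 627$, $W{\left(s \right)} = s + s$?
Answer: $106081$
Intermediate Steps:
$W{\left(s \right)} = 2 s$
$f{\left(B \right)} = 627 + B^{2} + 50 B$ ($f{\left(B \right)} = \left(B^{2} + 2 \cdot 25 B\right) + 627 = \left(B^{2} + 50 B\right) + 627 = 627 + B^{2} + 50 B$)
$-53921 + f{\left(-425 \right)} = -53921 + \left(627 + \left(-425\right)^{2} + 50 \left(-425\right)\right) = -53921 + \left(627 + 180625 - 21250\right) = -53921 + 160002 = 106081$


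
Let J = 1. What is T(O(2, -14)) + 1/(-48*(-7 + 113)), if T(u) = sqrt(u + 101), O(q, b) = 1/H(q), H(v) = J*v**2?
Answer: -1/5088 + 9*sqrt(5)/2 ≈ 10.062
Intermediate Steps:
H(v) = v**2 (H(v) = 1*v**2 = v**2)
O(q, b) = q**(-2) (O(q, b) = 1/(q**2) = q**(-2))
T(u) = sqrt(101 + u)
T(O(2, -14)) + 1/(-48*(-7 + 113)) = sqrt(101 + 2**(-2)) + 1/(-48*(-7 + 113)) = sqrt(101 + 1/4) + 1/(-48*106) = sqrt(405/4) + 1/(-5088) = 9*sqrt(5)/2 - 1/5088 = -1/5088 + 9*sqrt(5)/2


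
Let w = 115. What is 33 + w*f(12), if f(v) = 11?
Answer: 1298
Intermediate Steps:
33 + w*f(12) = 33 + 115*11 = 33 + 1265 = 1298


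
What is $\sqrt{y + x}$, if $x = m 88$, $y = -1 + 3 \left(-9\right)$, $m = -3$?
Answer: $2 i \sqrt{73} \approx 17.088 i$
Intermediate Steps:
$y = -28$ ($y = -1 - 27 = -28$)
$x = -264$ ($x = \left(-3\right) 88 = -264$)
$\sqrt{y + x} = \sqrt{-28 - 264} = \sqrt{-292} = 2 i \sqrt{73}$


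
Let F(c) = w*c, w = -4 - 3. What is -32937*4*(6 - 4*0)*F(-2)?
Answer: -11066832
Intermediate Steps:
w = -7
F(c) = -7*c
-32937*4*(6 - 4*0)*F(-2) = -32937*4*(6 - 4*0)*(-7*(-2)) = -32937*4*(6 + 0)*14 = -32937*4*6*14 = -790488*14 = -32937*336 = -11066832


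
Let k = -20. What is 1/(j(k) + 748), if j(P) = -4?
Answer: 1/744 ≈ 0.0013441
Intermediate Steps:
1/(j(k) + 748) = 1/(-4 + 748) = 1/744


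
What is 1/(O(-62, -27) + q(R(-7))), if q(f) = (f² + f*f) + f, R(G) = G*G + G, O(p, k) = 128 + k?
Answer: 1/3671 ≈ 0.00027241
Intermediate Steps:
R(G) = G + G² (R(G) = G² + G = G + G²)
q(f) = f + 2*f² (q(f) = (f² + f²) + f = 2*f² + f = f + 2*f²)
1/(O(-62, -27) + q(R(-7))) = 1/((128 - 27) + (-7*(1 - 7))*(1 + 2*(-7*(1 - 7)))) = 1/(101 + (-7*(-6))*(1 + 2*(-7*(-6)))) = 1/(101 + 42*(1 + 2*42)) = 1/(101 + 42*(1 + 84)) = 1/(101 + 42*85) = 1/(101 + 3570) = 1/3671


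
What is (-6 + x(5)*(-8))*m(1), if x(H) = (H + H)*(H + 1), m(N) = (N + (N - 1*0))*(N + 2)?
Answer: -2916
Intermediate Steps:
m(N) = 2*N*(2 + N) (m(N) = (N + (N + 0))*(2 + N) = (N + N)*(2 + N) = (2*N)*(2 + N) = 2*N*(2 + N))
x(H) = 2*H*(1 + H) (x(H) = (2*H)*(1 + H) = 2*H*(1 + H))
(-6 + x(5)*(-8))*m(1) = (-6 + (2*5*(1 + 5))*(-8))*(2*1*(2 + 1)) = (-6 + (2*5*6)*(-8))*(2*1*3) = (-6 + 60*(-8))*6 = (-6 - 480)*6 = -486*6 = -2916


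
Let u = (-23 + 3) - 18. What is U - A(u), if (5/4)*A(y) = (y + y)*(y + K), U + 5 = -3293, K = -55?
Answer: -44762/5 ≈ -8952.4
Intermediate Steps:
U = -3298 (U = -5 - 3293 = -3298)
u = -38 (u = -20 - 18 = -38)
A(y) = 8*y*(-55 + y)/5 (A(y) = 4*((y + y)*(y - 55))/5 = 4*((2*y)*(-55 + y))/5 = 4*(2*y*(-55 + y))/5 = 8*y*(-55 + y)/5)
U - A(u) = -3298 - 8*(-38)*(-55 - 38)/5 = -3298 - 8*(-38)*(-93)/5 = -3298 - 1*28272/5 = -3298 - 28272/5 = -44762/5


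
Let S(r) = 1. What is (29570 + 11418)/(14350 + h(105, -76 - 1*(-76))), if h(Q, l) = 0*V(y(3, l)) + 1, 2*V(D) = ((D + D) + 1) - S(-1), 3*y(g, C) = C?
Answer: 40988/14351 ≈ 2.8561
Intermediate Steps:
y(g, C) = C/3
V(D) = D (V(D) = (((D + D) + 1) - 1*1)/2 = ((2*D + 1) - 1)/2 = ((1 + 2*D) - 1)/2 = (2*D)/2 = D)
h(Q, l) = 1 (h(Q, l) = 0*(l/3) + 1 = 0 + 1 = 1)
(29570 + 11418)/(14350 + h(105, -76 - 1*(-76))) = (29570 + 11418)/(14350 + 1) = 40988/14351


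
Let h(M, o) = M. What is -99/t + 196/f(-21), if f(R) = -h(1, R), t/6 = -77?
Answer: -2741/14 ≈ -195.79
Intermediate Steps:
t = -462 (t = 6*(-77) = -462)
f(R) = -1 (f(R) = -1*1 = -1)
-99/t + 196/f(-21) = -99/(-462) + 196/(-1) = -99*(-1/462) + 196*(-1) = 3/14 - 196 = -2741/14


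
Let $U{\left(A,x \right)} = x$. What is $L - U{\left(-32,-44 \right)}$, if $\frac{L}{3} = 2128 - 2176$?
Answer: $-100$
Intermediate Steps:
$L = -144$ ($L = 3 \left(2128 - 2176\right) = 3 \left(-48\right) = -144$)
$L - U{\left(-32,-44 \right)} = -144 - -44 = -144 + 44 = -100$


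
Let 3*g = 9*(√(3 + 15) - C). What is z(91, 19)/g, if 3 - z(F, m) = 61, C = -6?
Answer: -58/9 + 29*√2/9 ≈ -1.8875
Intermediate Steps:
z(F, m) = -58 (z(F, m) = 3 - 1*61 = 3 - 61 = -58)
g = 18 + 9*√2 (g = (9*(√(3 + 15) - 1*(-6)))/3 = (9*(√18 + 6))/3 = (9*(3*√2 + 6))/3 = (9*(6 + 3*√2))/3 = (54 + 27*√2)/3 = 18 + 9*√2 ≈ 30.728)
z(91, 19)/g = -58/(18 + 9*√2)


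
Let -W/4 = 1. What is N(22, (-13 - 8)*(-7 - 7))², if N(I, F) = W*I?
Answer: 7744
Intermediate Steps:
W = -4 (W = -4*1 = -4)
N(I, F) = -4*I
N(22, (-13 - 8)*(-7 - 7))² = (-4*22)² = (-88)² = 7744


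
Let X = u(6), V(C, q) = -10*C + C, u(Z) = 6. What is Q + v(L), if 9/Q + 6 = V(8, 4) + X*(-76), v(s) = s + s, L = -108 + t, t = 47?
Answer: -21719/178 ≈ -122.02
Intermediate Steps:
V(C, q) = -9*C
X = 6
L = -61 (L = -108 + 47 = -61)
v(s) = 2*s
Q = -3/178 (Q = 9/(-6 + (-9*8 + 6*(-76))) = 9/(-6 + (-72 - 456)) = 9/(-6 - 528) = 9/(-534) = 9*(-1/534) = -3/178 ≈ -0.016854)
Q + v(L) = -3/178 + 2*(-61) = -3/178 - 122 = -21719/178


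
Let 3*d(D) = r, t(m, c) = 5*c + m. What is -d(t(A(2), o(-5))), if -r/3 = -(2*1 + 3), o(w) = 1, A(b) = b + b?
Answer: -5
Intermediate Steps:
A(b) = 2*b
r = 15 (r = -(-3)*(2*1 + 3) = -(-3)*(2 + 3) = -(-3)*5 = -3*(-5) = 15)
t(m, c) = m + 5*c
d(D) = 5 (d(D) = (1/3)*15 = 5)
-d(t(A(2), o(-5))) = -1*5 = -5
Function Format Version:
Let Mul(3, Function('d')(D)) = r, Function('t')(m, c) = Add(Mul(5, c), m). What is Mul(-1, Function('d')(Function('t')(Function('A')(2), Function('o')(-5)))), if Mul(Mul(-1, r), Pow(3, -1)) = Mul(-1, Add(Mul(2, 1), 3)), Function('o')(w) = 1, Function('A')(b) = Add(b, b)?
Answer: -5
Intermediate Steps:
Function('A')(b) = Mul(2, b)
r = 15 (r = Mul(-3, Mul(-1, Add(Mul(2, 1), 3))) = Mul(-3, Mul(-1, Add(2, 3))) = Mul(-3, Mul(-1, 5)) = Mul(-3, -5) = 15)
Function('t')(m, c) = Add(m, Mul(5, c))
Function('d')(D) = 5 (Function('d')(D) = Mul(Rational(1, 3), 15) = 5)
Mul(-1, Function('d')(Function('t')(Function('A')(2), Function('o')(-5)))) = Mul(-1, 5) = -5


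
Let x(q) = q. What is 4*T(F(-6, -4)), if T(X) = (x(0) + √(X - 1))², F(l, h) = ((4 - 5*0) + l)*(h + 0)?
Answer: 28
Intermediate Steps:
F(l, h) = h*(4 + l) (F(l, h) = ((4 + 0) + l)*h = (4 + l)*h = h*(4 + l))
T(X) = -1 + X (T(X) = (0 + √(X - 1))² = (0 + √(-1 + X))² = (√(-1 + X))² = -1 + X)
4*T(F(-6, -4)) = 4*(-1 - 4*(4 - 6)) = 4*(-1 - 4*(-2)) = 4*(-1 + 8) = 4*7 = 28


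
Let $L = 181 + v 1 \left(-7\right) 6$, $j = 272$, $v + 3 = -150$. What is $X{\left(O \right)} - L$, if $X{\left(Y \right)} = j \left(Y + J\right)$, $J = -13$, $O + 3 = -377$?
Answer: $-113503$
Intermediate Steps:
$O = -380$ ($O = -3 - 377 = -380$)
$v = -153$ ($v = -3 - 150 = -153$)
$X{\left(Y \right)} = -3536 + 272 Y$ ($X{\left(Y \right)} = 272 \left(Y - 13\right) = 272 \left(-13 + Y\right) = -3536 + 272 Y$)
$L = 6607$ ($L = 181 - 153 \cdot 1 \left(-7\right) 6 = 181 - 153 \left(\left(-7\right) 6\right) = 181 - -6426 = 181 + 6426 = 6607$)
$X{\left(O \right)} - L = \left(-3536 + 272 \left(-380\right)\right) - 6607 = \left(-3536 - 103360\right) - 6607 = -106896 - 6607 = -113503$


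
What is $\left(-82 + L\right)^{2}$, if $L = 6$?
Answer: $5776$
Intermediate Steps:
$\left(-82 + L\right)^{2} = \left(-82 + 6\right)^{2} = \left(-76\right)^{2} = 5776$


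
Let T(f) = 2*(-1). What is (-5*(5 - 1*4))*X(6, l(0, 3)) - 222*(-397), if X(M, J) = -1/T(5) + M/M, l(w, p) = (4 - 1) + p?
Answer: 176253/2 ≈ 88127.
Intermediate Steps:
T(f) = -2
l(w, p) = 3 + p
X(M, J) = 3/2 (X(M, J) = -1/(-2) + M/M = -1*(-½) + 1 = ½ + 1 = 3/2)
(-5*(5 - 1*4))*X(6, l(0, 3)) - 222*(-397) = -5*(5 - 1*4)*(3/2) - 222*(-397) = -5*(5 - 4)*(3/2) + 88134 = -5*1*(3/2) + 88134 = -5*3/2 + 88134 = -15/2 + 88134 = 176253/2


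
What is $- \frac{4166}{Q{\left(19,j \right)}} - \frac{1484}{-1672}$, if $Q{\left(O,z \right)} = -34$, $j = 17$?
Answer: $\frac{877001}{7106} \approx 123.42$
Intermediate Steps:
$- \frac{4166}{Q{\left(19,j \right)}} - \frac{1484}{-1672} = - \frac{4166}{-34} - \frac{1484}{-1672} = \left(-4166\right) \left(- \frac{1}{34}\right) - - \frac{371}{418} = \frac{2083}{17} + \frac{371}{418} = \frac{877001}{7106}$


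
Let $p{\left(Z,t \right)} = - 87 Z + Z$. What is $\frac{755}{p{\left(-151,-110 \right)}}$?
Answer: $\frac{5}{86} \approx 0.05814$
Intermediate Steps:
$p{\left(Z,t \right)} = - 86 Z$
$\frac{755}{p{\left(-151,-110 \right)}} = \frac{755}{\left(-86\right) \left(-151\right)} = \frac{755}{12986} = 755 \cdot \frac{1}{12986} = \frac{5}{86}$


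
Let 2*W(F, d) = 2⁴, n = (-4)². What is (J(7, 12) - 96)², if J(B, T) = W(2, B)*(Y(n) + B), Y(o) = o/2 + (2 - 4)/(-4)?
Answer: 784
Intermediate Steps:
n = 16
W(F, d) = 8 (W(F, d) = (½)*2⁴ = (½)*16 = 8)
Y(o) = ½ + o/2 (Y(o) = o*(½) - 2*(-¼) = o/2 + ½ = ½ + o/2)
J(B, T) = 68 + 8*B (J(B, T) = 8*((½ + (½)*16) + B) = 8*((½ + 8) + B) = 8*(17/2 + B) = 68 + 8*B)
(J(7, 12) - 96)² = ((68 + 8*7) - 96)² = ((68 + 56) - 96)² = (124 - 96)² = 28² = 784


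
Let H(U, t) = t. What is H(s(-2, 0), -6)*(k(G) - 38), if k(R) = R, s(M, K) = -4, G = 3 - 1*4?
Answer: 234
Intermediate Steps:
G = -1 (G = 3 - 4 = -1)
H(s(-2, 0), -6)*(k(G) - 38) = -6*(-1 - 38) = -6*(-39) = 234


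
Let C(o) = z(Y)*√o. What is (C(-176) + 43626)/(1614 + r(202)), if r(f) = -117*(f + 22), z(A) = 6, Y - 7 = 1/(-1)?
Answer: -7271/4099 - 4*I*√11/4099 ≈ -1.7738 - 0.0032365*I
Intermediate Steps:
Y = 6 (Y = 7 + 1/(-1) = 7 - 1 = 6)
r(f) = -2574 - 117*f (r(f) = -117*(22 + f) = -2574 - 117*f)
C(o) = 6*√o
(C(-176) + 43626)/(1614 + r(202)) = (6*√(-176) + 43626)/(1614 + (-2574 - 117*202)) = (6*(4*I*√11) + 43626)/(1614 + (-2574 - 23634)) = (24*I*√11 + 43626)/(1614 - 26208) = (43626 + 24*I*√11)/(-24594) = (43626 + 24*I*√11)*(-1/24594) = -7271/4099 - 4*I*√11/4099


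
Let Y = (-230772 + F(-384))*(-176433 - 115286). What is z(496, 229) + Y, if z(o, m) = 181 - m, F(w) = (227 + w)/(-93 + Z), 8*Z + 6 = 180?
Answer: 19186181251168/285 ≈ 6.7320e+10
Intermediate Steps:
Z = 87/4 (Z = -3/4 + (1/8)*180 = -3/4 + 45/2 = 87/4 ≈ 21.750)
F(w) = -908/285 - 4*w/285 (F(w) = (227 + w)/(-93 + 87/4) = (227 + w)/(-285/4) = (227 + w)*(-4/285) = -908/285 - 4*w/285)
Y = 19186181264848/285 (Y = (-230772 + (-908/285 - 4/285*(-384)))*(-176433 - 115286) = (-230772 + (-908/285 + 512/95))*(-291719) = (-230772 + 628/285)*(-291719) = -65769392/285*(-291719) = 19186181264848/285 ≈ 6.7320e+10)
z(496, 229) + Y = (181 - 1*229) + 19186181264848/285 = (181 - 229) + 19186181264848/285 = -48 + 19186181264848/285 = 19186181251168/285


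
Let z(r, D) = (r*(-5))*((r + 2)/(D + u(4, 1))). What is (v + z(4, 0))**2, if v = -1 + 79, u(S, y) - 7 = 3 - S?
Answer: 3364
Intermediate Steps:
u(S, y) = 10 - S (u(S, y) = 7 + (3 - S) = 10 - S)
z(r, D) = -5*r*(2 + r)/(6 + D) (z(r, D) = (r*(-5))*((r + 2)/(D + (10 - 1*4))) = (-5*r)*((2 + r)/(D + (10 - 4))) = (-5*r)*((2 + r)/(D + 6)) = (-5*r)*((2 + r)/(6 + D)) = -5*r*(2 + r)/(6 + D))
v = 78
(v + z(4, 0))**2 = (78 - 5*4*(2 + 4)/(6 + 0))**2 = (78 - 5*4*6/6)**2 = (78 - 5*4*1/6*6)**2 = (78 - 20)**2 = 58**2 = 3364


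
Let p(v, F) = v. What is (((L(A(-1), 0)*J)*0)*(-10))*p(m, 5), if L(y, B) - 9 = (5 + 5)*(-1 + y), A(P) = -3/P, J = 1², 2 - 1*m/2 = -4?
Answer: 0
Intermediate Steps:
m = 12 (m = 4 - 2*(-4) = 4 + 8 = 12)
J = 1
L(y, B) = -1 + 10*y (L(y, B) = 9 + (5 + 5)*(-1 + y) = 9 + 10*(-1 + y) = 9 + (-10 + 10*y) = -1 + 10*y)
(((L(A(-1), 0)*J)*0)*(-10))*p(m, 5) = ((((-1 + 10*(-3/(-1)))*1)*0)*(-10))*12 = ((((-1 + 10*(-3*(-1)))*1)*0)*(-10))*12 = ((((-1 + 10*3)*1)*0)*(-10))*12 = ((((-1 + 30)*1)*0)*(-10))*12 = (((29*1)*0)*(-10))*12 = ((29*0)*(-10))*12 = (0*(-10))*12 = 0*12 = 0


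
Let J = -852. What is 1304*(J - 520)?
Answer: -1789088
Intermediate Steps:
1304*(J - 520) = 1304*(-852 - 520) = 1304*(-1372) = -1789088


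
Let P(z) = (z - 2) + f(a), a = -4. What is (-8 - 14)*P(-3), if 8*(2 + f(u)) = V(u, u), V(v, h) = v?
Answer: 165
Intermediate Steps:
f(u) = -2 + u/8
P(z) = -9/2 + z (P(z) = (z - 2) + (-2 + (⅛)*(-4)) = (-2 + z) + (-2 - ½) = (-2 + z) - 5/2 = -9/2 + z)
(-8 - 14)*P(-3) = (-8 - 14)*(-9/2 - 3) = -22*(-15/2) = 165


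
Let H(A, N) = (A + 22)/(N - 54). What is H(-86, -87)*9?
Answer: 192/47 ≈ 4.0851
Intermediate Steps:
H(A, N) = (22 + A)/(-54 + N)
H(-86, -87)*9 = ((22 - 86)/(-54 - 87))*9 = (-64/(-141))*9 = -1/141*(-64)*9 = (64/141)*9 = 192/47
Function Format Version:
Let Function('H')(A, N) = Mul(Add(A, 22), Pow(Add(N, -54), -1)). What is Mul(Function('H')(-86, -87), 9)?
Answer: Rational(192, 47) ≈ 4.0851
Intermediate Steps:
Function('H')(A, N) = Mul(Pow(Add(-54, N), -1), Add(22, A)) (Function('H')(A, N) = Mul(Add(22, A), Pow(Add(-54, N), -1)) = Mul(Pow(Add(-54, N), -1), Add(22, A)))
Mul(Function('H')(-86, -87), 9) = Mul(Mul(Pow(Add(-54, -87), -1), Add(22, -86)), 9) = Mul(Mul(Pow(-141, -1), -64), 9) = Mul(Mul(Rational(-1, 141), -64), 9) = Mul(Rational(64, 141), 9) = Rational(192, 47)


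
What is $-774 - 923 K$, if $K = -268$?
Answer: $246590$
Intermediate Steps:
$-774 - 923 K = -774 - -247364 = -774 + 247364 = 246590$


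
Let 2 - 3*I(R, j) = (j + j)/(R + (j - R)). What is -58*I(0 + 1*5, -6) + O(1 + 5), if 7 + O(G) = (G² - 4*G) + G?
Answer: 11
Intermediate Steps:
O(G) = -7 + G² - 3*G (O(G) = -7 + ((G² - 4*G) + G) = -7 + (G² - 3*G) = -7 + G² - 3*G)
I(R, j) = 0 (I(R, j) = ⅔ - (j + j)/(3*(R + (j - R))) = ⅔ - 2*j/(3*j) = ⅔ - ⅓*2 = ⅔ - ⅔ = 0)
-58*I(0 + 1*5, -6) + O(1 + 5) = -58*0 + (-7 + (1 + 5)² - 3*(1 + 5)) = 0 + (-7 + 6² - 3*6) = 0 + (-7 + 36 - 18) = 0 + 11 = 11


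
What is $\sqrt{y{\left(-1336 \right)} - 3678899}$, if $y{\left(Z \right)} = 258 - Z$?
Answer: $i \sqrt{3677305} \approx 1917.6 i$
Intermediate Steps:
$\sqrt{y{\left(-1336 \right)} - 3678899} = \sqrt{\left(258 - -1336\right) - 3678899} = \sqrt{\left(258 + 1336\right) - 3678899} = \sqrt{1594 - 3678899} = \sqrt{-3677305} = i \sqrt{3677305}$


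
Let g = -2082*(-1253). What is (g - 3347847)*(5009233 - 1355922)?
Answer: -2700165813411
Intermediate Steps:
g = 2608746
(g - 3347847)*(5009233 - 1355922) = (2608746 - 3347847)*(5009233 - 1355922) = -739101*3653311 = -2700165813411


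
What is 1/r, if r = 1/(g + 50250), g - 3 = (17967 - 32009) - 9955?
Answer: 26256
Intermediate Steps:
g = -23994 (g = 3 + ((17967 - 32009) - 9955) = 3 + (-14042 - 9955) = 3 - 23997 = -23994)
r = 1/26256 (r = 1/(-23994 + 50250) = 1/26256 ≈ 3.8087e-5)
1/r = 1/(1/26256) = 26256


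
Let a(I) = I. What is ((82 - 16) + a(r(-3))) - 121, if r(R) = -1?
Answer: -56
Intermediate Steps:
((82 - 16) + a(r(-3))) - 121 = ((82 - 16) - 1) - 121 = (66 - 1) - 121 = 65 - 121 = -56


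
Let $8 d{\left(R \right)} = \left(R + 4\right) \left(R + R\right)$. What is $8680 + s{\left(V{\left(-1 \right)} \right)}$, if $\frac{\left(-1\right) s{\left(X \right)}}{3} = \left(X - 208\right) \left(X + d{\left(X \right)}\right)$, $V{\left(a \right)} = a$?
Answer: $\frac{30331}{4} \approx 7582.8$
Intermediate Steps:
$d{\left(R \right)} = \frac{R \left(4 + R\right)}{4}$ ($d{\left(R \right)} = \frac{\left(R + 4\right) \left(R + R\right)}{8} = \frac{\left(4 + R\right) 2 R}{8} = \frac{2 R \left(4 + R\right)}{8} = \frac{R \left(4 + R\right)}{4}$)
$s{\left(X \right)} = - 3 \left(-208 + X\right) \left(X + \frac{X \left(4 + X\right)}{4}\right)$ ($s{\left(X \right)} = - 3 \left(X - 208\right) \left(X + \frac{X \left(4 + X\right)}{4}\right) = - 3 \left(-208 + X\right) \left(X + \frac{X \left(4 + X\right)}{4}\right)$)
$8680 + s{\left(V{\left(-1 \right)} \right)} = 8680 + \frac{3}{4} \left(-1\right) \left(1664 - \left(-1\right)^{2} + 200 \left(-1\right)\right) = 8680 + \frac{3}{4} \left(-1\right) \left(1664 - 1 - 200\right) = 8680 + \frac{3}{4} \left(-1\right) 1463 = 8680 - \frac{4389}{4} = \frac{30331}{4}$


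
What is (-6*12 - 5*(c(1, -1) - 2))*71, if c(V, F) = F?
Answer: -4047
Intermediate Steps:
(-6*12 - 5*(c(1, -1) - 2))*71 = (-6*12 - 5*(-1 - 2))*71 = (-72 - 5*(-3))*71 = (-72 + 15)*71 = -57*71 = -4047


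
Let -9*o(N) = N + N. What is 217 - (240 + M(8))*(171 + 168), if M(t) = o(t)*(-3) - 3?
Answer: -81934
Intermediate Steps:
o(N) = -2*N/9 (o(N) = -(N + N)/9 = -2*N/9)
M(t) = -3 + 2*t/3 (M(t) = -2*t/9*(-3) - 3 = 2*t/3 - 3 = -3 + 2*t/3)
217 - (240 + M(8))*(171 + 168) = 217 - (240 + (-3 + (2/3)*8))*(171 + 168) = 217 - (240 + (-3 + 16/3))*339 = 217 - (240 + 7/3)*339 = 217 - 727*339/3 = 217 - 1*82151 = 217 - 82151 = -81934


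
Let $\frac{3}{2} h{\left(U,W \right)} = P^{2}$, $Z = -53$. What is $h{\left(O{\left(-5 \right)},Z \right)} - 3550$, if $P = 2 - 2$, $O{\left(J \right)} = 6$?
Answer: $-3550$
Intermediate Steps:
$P = 0$
$h{\left(U,W \right)} = 0$ ($h{\left(U,W \right)} = \frac{2 \cdot 0^{2}}{3} = \frac{2}{3} \cdot 0 = 0$)
$h{\left(O{\left(-5 \right)},Z \right)} - 3550 = 0 - 3550 = -3550$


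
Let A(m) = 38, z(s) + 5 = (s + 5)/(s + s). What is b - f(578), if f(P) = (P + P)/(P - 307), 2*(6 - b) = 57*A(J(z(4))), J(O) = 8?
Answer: -293023/271 ≈ -1081.3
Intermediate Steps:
z(s) = -5 + (5 + s)/(2*s) (z(s) = -5 + (s + 5)/(s + s) = -5 + (5 + s)/((2*s)) = -5 + (5 + s)*(1/(2*s)) = -5 + (5 + s)/(2*s))
b = -1077 (b = 6 - 57*38/2 = 6 - ½*2166 = 6 - 1083 = -1077)
f(P) = 2*P/(-307 + P) (f(P) = (2*P)/(-307 + P) = 2*P/(-307 + P))
b - f(578) = -1077 - 2*578/(-307 + 578) = -1077 - 2*578/271 = -1077 - 1*1156/271 = -1077 - 1156/271 = -293023/271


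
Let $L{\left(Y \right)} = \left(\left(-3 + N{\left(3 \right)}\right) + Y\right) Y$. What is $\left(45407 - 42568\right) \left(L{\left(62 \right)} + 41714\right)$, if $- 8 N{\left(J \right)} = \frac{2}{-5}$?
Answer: $\frac{1288199089}{10} \approx 1.2882 \cdot 10^{8}$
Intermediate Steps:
$N{\left(J \right)} = \frac{1}{20}$ ($N{\left(J \right)} = - \frac{2 \frac{1}{-5}}{8} = - \frac{2 \left(- \frac{1}{5}\right)}{8} = \left(- \frac{1}{8}\right) \left(- \frac{2}{5}\right) = \frac{1}{20}$)
$L{\left(Y \right)} = Y \left(- \frac{59}{20} + Y\right)$ ($L{\left(Y \right)} = \left(\left(-3 + \frac{1}{20}\right) + Y\right) Y = \left(- \frac{59}{20} + Y\right) Y = Y \left(- \frac{59}{20} + Y\right)$)
$\left(45407 - 42568\right) \left(L{\left(62 \right)} + 41714\right) = \left(45407 - 42568\right) \left(\frac{1}{20} \cdot 62 \left(-59 + 20 \cdot 62\right) + 41714\right) = 2839 \left(\frac{1}{20} \cdot 62 \left(-59 + 1240\right) + 41714\right) = 2839 \left(\frac{1}{20} \cdot 62 \cdot 1181 + 41714\right) = 2839 \left(\frac{36611}{10} + 41714\right) = 2839 \cdot \frac{453751}{10} = \frac{1288199089}{10}$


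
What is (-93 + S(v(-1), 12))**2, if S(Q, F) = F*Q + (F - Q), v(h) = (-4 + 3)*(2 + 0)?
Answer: 10609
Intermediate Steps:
v(h) = -2 (v(h) = -1*2 = -2)
S(Q, F) = F - Q + F*Q
(-93 + S(v(-1), 12))**2 = (-93 + (12 - 1*(-2) + 12*(-2)))**2 = (-93 + (12 + 2 - 24))**2 = (-93 - 10)**2 = (-103)**2 = 10609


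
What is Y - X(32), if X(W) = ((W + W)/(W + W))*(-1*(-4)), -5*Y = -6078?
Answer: 6058/5 ≈ 1211.6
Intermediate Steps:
Y = 6078/5 (Y = -⅕*(-6078) = 6078/5 ≈ 1215.6)
X(W) = 4 (X(W) = ((2*W)/((2*W)))*4 = ((2*W)*(1/(2*W)))*4 = 1*4 = 4)
Y - X(32) = 6078/5 - 1*4 = 6078/5 - 4 = 6058/5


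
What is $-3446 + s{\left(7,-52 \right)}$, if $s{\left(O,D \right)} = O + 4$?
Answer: $-3435$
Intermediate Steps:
$s{\left(O,D \right)} = 4 + O$
$-3446 + s{\left(7,-52 \right)} = -3446 + \left(4 + 7\right) = -3446 + 11 = -3435$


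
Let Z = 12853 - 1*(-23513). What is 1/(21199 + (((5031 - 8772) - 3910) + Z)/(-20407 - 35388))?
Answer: 11159/236553898 ≈ 4.7173e-5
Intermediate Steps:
Z = 36366 (Z = 12853 + 23513 = 36366)
1/(21199 + (((5031 - 8772) - 3910) + Z)/(-20407 - 35388)) = 1/(21199 + (((5031 - 8772) - 3910) + 36366)/(-20407 - 35388)) = 1/(21199 + ((-3741 - 3910) + 36366)/(-55795)) = 1/(21199 + (-7651 + 36366)*(-1/55795)) = 1/(21199 + 28715*(-1/55795)) = 1/(21199 - 5743/11159) = 1/(236553898/11159) = 11159/236553898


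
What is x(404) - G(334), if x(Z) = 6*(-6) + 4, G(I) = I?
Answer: -366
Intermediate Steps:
x(Z) = -32 (x(Z) = -36 + 4 = -32)
x(404) - G(334) = -32 - 1*334 = -32 - 334 = -366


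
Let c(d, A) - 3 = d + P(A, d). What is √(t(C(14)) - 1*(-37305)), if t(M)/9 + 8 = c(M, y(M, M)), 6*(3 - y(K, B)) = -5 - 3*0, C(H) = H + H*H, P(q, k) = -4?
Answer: 3*√4346 ≈ 197.77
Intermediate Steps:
C(H) = H + H²
y(K, B) = 23/6 (y(K, B) = 3 - (-5 - 3*0)/6 = 3 - (-5 + 0)/6 = 3 - ⅙*(-5) = 3 + ⅚ = 23/6)
c(d, A) = -1 + d (c(d, A) = 3 + (d - 4) = 3 + (-4 + d) = -1 + d)
t(M) = -81 + 9*M (t(M) = -72 + 9*(-1 + M) = -72 + (-9 + 9*M) = -81 + 9*M)
√(t(C(14)) - 1*(-37305)) = √((-81 + 9*(14*(1 + 14))) - 1*(-37305)) = √((-81 + 9*(14*15)) + 37305) = √((-81 + 9*210) + 37305) = √((-81 + 1890) + 37305) = √(1809 + 37305) = √39114 = 3*√4346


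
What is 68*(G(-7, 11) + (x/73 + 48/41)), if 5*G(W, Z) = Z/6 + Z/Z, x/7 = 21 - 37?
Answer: 620194/44895 ≈ 13.814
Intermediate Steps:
x = -112 (x = 7*(21 - 37) = 7*(-16) = -112)
G(W, Z) = ⅕ + Z/30 (G(W, Z) = (Z/6 + Z/Z)/5 = (Z*(⅙) + 1)/5 = (Z/6 + 1)/5 = (1 + Z/6)/5 = ⅕ + Z/30)
68*(G(-7, 11) + (x/73 + 48/41)) = 68*((⅕ + (1/30)*11) + (-112/73 + 48/41)) = 68*((⅕ + 11/30) + (-112*1/73 + 48*(1/41))) = 68*(17/30 + (-112/73 + 48/41)) = 68*(17/30 - 1088/2993) = 68*(18241/89790) = 620194/44895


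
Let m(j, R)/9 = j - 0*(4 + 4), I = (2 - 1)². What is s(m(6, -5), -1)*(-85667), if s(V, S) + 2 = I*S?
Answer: 257001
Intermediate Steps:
I = 1 (I = 1² = 1)
m(j, R) = 9*j (m(j, R) = 9*(j - 0*(4 + 4)) = 9*(j - 0*8) = 9*(j - 1*0) = 9*(j + 0) = 9*j)
s(V, S) = -2 + S (s(V, S) = -2 + 1*S = -2 + S)
s(m(6, -5), -1)*(-85667) = (-2 - 1)*(-85667) = -3*(-85667) = 257001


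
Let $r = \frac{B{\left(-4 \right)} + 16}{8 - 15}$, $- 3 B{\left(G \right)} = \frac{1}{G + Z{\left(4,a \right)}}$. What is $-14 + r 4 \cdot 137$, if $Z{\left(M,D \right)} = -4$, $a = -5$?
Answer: $- \frac{7619}{6} \approx -1269.8$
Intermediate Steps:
$B{\left(G \right)} = - \frac{1}{3 \left(-4 + G\right)}$ ($B{\left(G \right)} = - \frac{1}{3 \left(G - 4\right)} = - \frac{1}{3 \left(-4 + G\right)}$)
$r = - \frac{55}{24}$ ($r = \frac{- \frac{1}{-12 + 3 \left(-4\right)} + 16}{8 - 15} = \frac{- \frac{1}{-12 - 12} + 16}{-7} = \left(- \frac{1}{-24} + 16\right) \left(- \frac{1}{7}\right) = \left(\left(-1\right) \left(- \frac{1}{24}\right) + 16\right) \left(- \frac{1}{7}\right) = \left(\frac{1}{24} + 16\right) \left(- \frac{1}{7}\right) = \frac{385}{24} \left(- \frac{1}{7}\right) = - \frac{55}{24} \approx -2.2917$)
$-14 + r 4 \cdot 137 = -14 + \left(- \frac{55}{24}\right) 4 \cdot 137 = -14 - \frac{7535}{6} = - \frac{7619}{6}$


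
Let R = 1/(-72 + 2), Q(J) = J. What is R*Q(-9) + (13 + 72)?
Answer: 5959/70 ≈ 85.129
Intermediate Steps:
R = -1/70 (R = 1/(-70) = -1/70 ≈ -0.014286)
R*Q(-9) + (13 + 72) = -1/70*(-9) + (13 + 72) = 9/70 + 85 = 5959/70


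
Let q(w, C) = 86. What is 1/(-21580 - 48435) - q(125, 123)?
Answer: -6021291/70015 ≈ -86.000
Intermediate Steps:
1/(-21580 - 48435) - q(125, 123) = 1/(-21580 - 48435) - 1*86 = 1/(-70015) - 86 = -1/70015 - 86 = -6021291/70015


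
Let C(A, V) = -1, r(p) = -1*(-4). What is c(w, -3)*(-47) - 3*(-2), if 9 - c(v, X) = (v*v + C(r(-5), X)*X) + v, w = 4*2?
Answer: 3108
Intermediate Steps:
r(p) = 4
w = 8
c(v, X) = 9 + X - v - v² (c(v, X) = 9 - ((v*v - X) + v) = 9 - ((v² - X) + v) = 9 - (v + v² - X) = 9 + (X - v - v²) = 9 + X - v - v²)
c(w, -3)*(-47) - 3*(-2) = (9 - 3 - 1*8 - 1*8²)*(-47) - 3*(-2) = (9 - 3 - 8 - 1*64)*(-47) + 6 = (9 - 3 - 8 - 64)*(-47) + 6 = -66*(-47) + 6 = 3102 + 6 = 3108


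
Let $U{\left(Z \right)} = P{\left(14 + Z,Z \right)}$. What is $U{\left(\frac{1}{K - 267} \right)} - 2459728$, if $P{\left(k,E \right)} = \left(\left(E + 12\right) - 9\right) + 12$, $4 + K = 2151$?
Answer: $- \frac{4624260439}{1880} \approx -2.4597 \cdot 10^{6}$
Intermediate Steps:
$K = 2147$ ($K = -4 + 2151 = 2147$)
$P{\left(k,E \right)} = 15 + E$ ($P{\left(k,E \right)} = \left(\left(12 + E\right) - 9\right) + 12 = \left(3 + E\right) + 12 = 15 + E$)
$U{\left(Z \right)} = 15 + Z$
$U{\left(\frac{1}{K - 267} \right)} - 2459728 = \left(15 + \frac{1}{2147 - 267}\right) - 2459728 = \left(15 + \frac{1}{1880}\right) - 2459728 = \frac{28201}{1880} - 2459728 = - \frac{4624260439}{1880}$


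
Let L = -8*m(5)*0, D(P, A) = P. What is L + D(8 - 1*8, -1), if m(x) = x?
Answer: 0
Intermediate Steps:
L = 0 (L = -40*0 = -8*0 = 0)
L + D(8 - 1*8, -1) = 0 + (8 - 1*8) = 0 + (8 - 8) = 0 + 0 = 0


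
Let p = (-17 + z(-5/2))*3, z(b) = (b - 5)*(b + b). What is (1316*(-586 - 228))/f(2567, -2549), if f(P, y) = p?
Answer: -2142448/123 ≈ -17418.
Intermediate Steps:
z(b) = 2*b*(-5 + b) (z(b) = (-5 + b)*(2*b) = 2*b*(-5 + b))
p = 123/2 (p = (-17 + 2*(-5/2)*(-5 - 5/2))*3 = (-17 + 2*(-5/2)*(-15/2))*3 = (-17 + 75/2)*3 = (41/2)*3 = 123/2 ≈ 61.500)
f(P, y) = 123/2
(1316*(-586 - 228))/f(2567, -2549) = (1316*(-586 - 228))/(123/2) = (1316*(-814))*(2/123) = -1071224*2/123 = -2142448/123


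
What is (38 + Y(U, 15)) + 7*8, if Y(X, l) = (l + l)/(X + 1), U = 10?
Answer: 1064/11 ≈ 96.727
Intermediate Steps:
Y(X, l) = 2*l/(1 + X) (Y(X, l) = (2*l)/(1 + X) = 2*l/(1 + X))
(38 + Y(U, 15)) + 7*8 = (38 + 2*15/(1 + 10)) + 7*8 = (38 + 2*15/11) + 56 = (38 + 2*15*(1/11)) + 56 = (38 + 30/11) + 56 = 448/11 + 56 = 1064/11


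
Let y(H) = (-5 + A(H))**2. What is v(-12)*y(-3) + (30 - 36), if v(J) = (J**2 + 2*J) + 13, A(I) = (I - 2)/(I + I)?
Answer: 82909/36 ≈ 2303.0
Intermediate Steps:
A(I) = (-2 + I)/(2*I) (A(I) = (-2 + I)/((2*I)) = (-2 + I)*(1/(2*I)) = (-2 + I)/(2*I))
v(J) = 13 + J**2 + 2*J
y(H) = (-5 + (-2 + H)/(2*H))**2
v(-12)*y(-3) + (30 - 36) = (13 + (-12)**2 + 2*(-12))*((1/4)*(2 + 9*(-3))**2/(-3)**2) + (30 - 36) = (13 + 144 - 24)*((1/4)*(1/9)*(2 - 27)**2) - 6 = 133*((1/4)*(1/9)*(-25)**2) - 6 = 133*((1/4)*(1/9)*625) - 6 = 133*(625/36) - 6 = 83125/36 - 6 = 82909/36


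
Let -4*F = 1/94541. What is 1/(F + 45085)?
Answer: 378164/17049523939 ≈ 2.2180e-5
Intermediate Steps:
F = -1/378164 (F = -1/4/94541 = -1/4*1/94541 = -1/378164 ≈ -2.6444e-6)
1/(F + 45085) = 1/(-1/378164 + 45085) = 1/(17049523939/378164) = 378164/17049523939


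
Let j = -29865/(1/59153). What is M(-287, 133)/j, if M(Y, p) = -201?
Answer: 67/588868115 ≈ 1.1378e-7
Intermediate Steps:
j = -1766604345 (j = -29865/1/59153 = -29865*59153 = -1766604345)
M(-287, 133)/j = -201/(-1766604345) = -201*(-1/1766604345) = 67/588868115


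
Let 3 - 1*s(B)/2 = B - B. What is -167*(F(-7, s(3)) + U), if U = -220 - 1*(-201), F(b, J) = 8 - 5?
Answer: 2672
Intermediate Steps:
s(B) = 6 (s(B) = 6 - 2*(B - B) = 6 - 2*0 = 6 + 0 = 6)
F(b, J) = 3
U = -19 (U = -220 + 201 = -19)
-167*(F(-7, s(3)) + U) = -167*(3 - 19) = -167*(-16) = 2672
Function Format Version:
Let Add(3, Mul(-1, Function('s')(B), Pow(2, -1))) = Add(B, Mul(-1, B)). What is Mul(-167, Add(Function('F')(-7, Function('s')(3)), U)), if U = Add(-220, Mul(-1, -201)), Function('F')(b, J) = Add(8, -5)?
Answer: 2672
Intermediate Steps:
Function('s')(B) = 6 (Function('s')(B) = Add(6, Mul(-2, Add(B, Mul(-1, B)))) = Add(6, Mul(-2, 0)) = Add(6, 0) = 6)
Function('F')(b, J) = 3
U = -19 (U = Add(-220, 201) = -19)
Mul(-167, Add(Function('F')(-7, Function('s')(3)), U)) = Mul(-167, Add(3, -19)) = Mul(-167, -16) = 2672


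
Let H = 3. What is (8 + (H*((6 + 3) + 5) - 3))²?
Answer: 2209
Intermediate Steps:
(8 + (H*((6 + 3) + 5) - 3))² = (8 + (3*((6 + 3) + 5) - 3))² = (8 + (3*(9 + 5) - 3))² = (8 + (3*14 - 3))² = (8 + (42 - 3))² = (8 + 39)² = 47² = 2209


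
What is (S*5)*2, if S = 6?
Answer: 60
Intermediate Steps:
(S*5)*2 = (6*5)*2 = 30*2 = 60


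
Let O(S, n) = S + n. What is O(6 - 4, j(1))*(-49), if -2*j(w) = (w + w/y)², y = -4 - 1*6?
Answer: -15631/200 ≈ -78.155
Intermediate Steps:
y = -10 (y = -4 - 6 = -10)
j(w) = -81*w²/200 (j(w) = -(w + w/(-10))²/2 = -(w + w*(-⅒))²/2 = -(w - w/10)²/2 = -81*w²/100/2 = -81*w²/200)
O(6 - 4, j(1))*(-49) = ((6 - 4) - 81/200*1²)*(-49) = (2 - 81/200*1)*(-49) = (2 - 81/200)*(-49) = (319/200)*(-49) = -15631/200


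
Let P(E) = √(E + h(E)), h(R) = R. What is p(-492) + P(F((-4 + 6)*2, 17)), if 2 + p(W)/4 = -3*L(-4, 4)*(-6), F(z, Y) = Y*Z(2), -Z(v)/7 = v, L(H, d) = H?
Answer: -296 + 2*I*√119 ≈ -296.0 + 21.817*I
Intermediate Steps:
Z(v) = -7*v
F(z, Y) = -14*Y (F(z, Y) = Y*(-7*2) = Y*(-14) = -14*Y)
P(E) = √2*√E (P(E) = √(E + E) = √(2*E) = √2*√E)
p(W) = -296 (p(W) = -8 + 4*(-3*(-4)*(-6)) = -8 + 4*(12*(-6)) = -8 + 4*(-72) = -8 - 288 = -296)
p(-492) + P(F((-4 + 6)*2, 17)) = -296 + √2*√(-14*17) = -296 + √2*√(-238) = -296 + √2*(I*√238) = -296 + 2*I*√119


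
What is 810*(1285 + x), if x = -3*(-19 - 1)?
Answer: 1089450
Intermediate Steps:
x = 60 (x = -3*(-20) = 60)
810*(1285 + x) = 810*(1285 + 60) = 810*1345 = 1089450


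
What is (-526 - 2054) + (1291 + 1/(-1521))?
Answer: -1960570/1521 ≈ -1289.0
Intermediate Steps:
(-526 - 2054) + (1291 + 1/(-1521)) = -2580 + (1291 - 1/1521) = -2580 + 1963610/1521 = -1960570/1521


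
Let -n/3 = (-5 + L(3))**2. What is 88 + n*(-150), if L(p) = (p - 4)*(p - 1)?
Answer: 22138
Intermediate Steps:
L(p) = (-1 + p)*(-4 + p) (L(p) = (-4 + p)*(-1 + p) = (-1 + p)*(-4 + p))
n = -147 (n = -3*(-5 + (4 + 3**2 - 5*3))**2 = -3*(-5 + (4 + 9 - 15))**2 = -3*(-5 - 2)**2 = -3*(-7)**2 = -3*49 = -147)
88 + n*(-150) = 88 - 147*(-150) = 88 + 22050 = 22138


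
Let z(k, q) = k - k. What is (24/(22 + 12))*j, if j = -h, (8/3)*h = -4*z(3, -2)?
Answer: 0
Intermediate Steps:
z(k, q) = 0
h = 0 (h = 3*(-4*0)/8 = (3/8)*0 = 0)
j = 0 (j = -1*0 = 0)
(24/(22 + 12))*j = (24/(22 + 12))*0 = (24/34)*0 = ((1/34)*24)*0 = (12/17)*0 = 0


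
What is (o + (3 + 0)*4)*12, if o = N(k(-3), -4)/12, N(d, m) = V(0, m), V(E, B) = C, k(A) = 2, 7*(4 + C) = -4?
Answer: 976/7 ≈ 139.43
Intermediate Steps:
C = -32/7 (C = -4 + (1/7)*(-4) = -4 - 4/7 = -32/7 ≈ -4.5714)
V(E, B) = -32/7
N(d, m) = -32/7
o = -8/21 (o = -32/7/12 = -32/7*1/12 = -8/21 ≈ -0.38095)
(o + (3 + 0)*4)*12 = (-8/21 + (3 + 0)*4)*12 = (-8/21 + 3*4)*12 = (-8/21 + 12)*12 = (244/21)*12 = 976/7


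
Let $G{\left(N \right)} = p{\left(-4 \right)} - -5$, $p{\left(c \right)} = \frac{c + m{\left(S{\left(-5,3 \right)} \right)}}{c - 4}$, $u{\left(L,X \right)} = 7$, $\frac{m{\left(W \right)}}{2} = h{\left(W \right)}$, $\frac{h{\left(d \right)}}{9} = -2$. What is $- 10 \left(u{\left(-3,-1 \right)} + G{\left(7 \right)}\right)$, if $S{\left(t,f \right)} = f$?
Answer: $-170$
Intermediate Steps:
$h{\left(d \right)} = -18$ ($h{\left(d \right)} = 9 \left(-2\right) = -18$)
$m{\left(W \right)} = -36$ ($m{\left(W \right)} = 2 \left(-18\right) = -36$)
$p{\left(c \right)} = \frac{-36 + c}{-4 + c}$ ($p{\left(c \right)} = \frac{c - 36}{c - 4} = \frac{-36 + c}{-4 + c}$)
$G{\left(N \right)} = 10$ ($G{\left(N \right)} = \frac{-36 - 4}{-4 - 4} - -5 = \frac{1}{-8} \left(-40\right) + 5 = \left(- \frac{1}{8}\right) \left(-40\right) + 5 = 5 + 5 = 10$)
$- 10 \left(u{\left(-3,-1 \right)} + G{\left(7 \right)}\right) = - 10 \left(7 + 10\right) = \left(-10\right) 17 = -170$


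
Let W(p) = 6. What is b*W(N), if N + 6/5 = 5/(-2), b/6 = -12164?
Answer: -437904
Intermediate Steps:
b = -72984 (b = 6*(-12164) = -72984)
N = -37/10 (N = -6/5 + 5/(-2) = -6/5 + 5*(-1/2) = -6/5 - 5/2 = -37/10 ≈ -3.7000)
b*W(N) = -72984*6 = -437904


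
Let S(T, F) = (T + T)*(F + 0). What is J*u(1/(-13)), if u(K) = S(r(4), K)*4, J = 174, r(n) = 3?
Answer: -4176/13 ≈ -321.23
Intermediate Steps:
S(T, F) = 2*F*T (S(T, F) = (2*T)*F = 2*F*T)
u(K) = 24*K (u(K) = (2*K*3)*4 = (6*K)*4 = 24*K)
J*u(1/(-13)) = 174*(24/(-13)) = 174*(24*(-1/13)) = 174*(-24/13) = -4176/13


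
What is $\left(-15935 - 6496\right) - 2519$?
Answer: $-24950$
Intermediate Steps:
$\left(-15935 - 6496\right) - 2519 = -22431 - 2519 = -24950$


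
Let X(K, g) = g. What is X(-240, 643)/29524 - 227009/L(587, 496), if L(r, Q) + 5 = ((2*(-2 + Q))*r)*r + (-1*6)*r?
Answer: 212194691019/10050874362980 ≈ 0.021112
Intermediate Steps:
L(r, Q) = -5 - 6*r + r²*(-4 + 2*Q) (L(r, Q) = -5 + (((2*(-2 + Q))*r)*r + (-1*6)*r) = -5 + (((-4 + 2*Q)*r)*r - 6*r) = -5 + ((r*(-4 + 2*Q))*r - 6*r) = -5 + (r²*(-4 + 2*Q) - 6*r) = -5 + (-6*r + r²*(-4 + 2*Q)) = -5 - 6*r + r²*(-4 + 2*Q))
X(-240, 643)/29524 - 227009/L(587, 496) = 643/29524 - 227009/(-5 - 6*587 - 4*587² + 2*496*587²) = 643*(1/29524) - 227009/(-5 - 3522 - 4*344569 + 2*496*344569) = 643/29524 - 227009/(-5 - 3522 - 1378276 + 341812448) = 643/29524 - 227009/340430645 = 212194691019/10050874362980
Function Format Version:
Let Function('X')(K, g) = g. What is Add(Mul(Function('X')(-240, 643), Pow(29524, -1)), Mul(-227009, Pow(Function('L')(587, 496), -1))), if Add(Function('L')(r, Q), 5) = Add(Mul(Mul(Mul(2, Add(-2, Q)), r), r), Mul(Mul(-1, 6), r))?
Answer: Rational(212194691019, 10050874362980) ≈ 0.021112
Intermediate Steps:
Function('L')(r, Q) = Add(-5, Mul(-6, r), Mul(Pow(r, 2), Add(-4, Mul(2, Q)))) (Function('L')(r, Q) = Add(-5, Add(Mul(Mul(Mul(2, Add(-2, Q)), r), r), Mul(Mul(-1, 6), r))) = Add(-5, Add(Mul(Mul(Add(-4, Mul(2, Q)), r), r), Mul(-6, r))) = Add(-5, Add(Mul(Mul(r, Add(-4, Mul(2, Q))), r), Mul(-6, r))) = Add(-5, Add(Mul(Pow(r, 2), Add(-4, Mul(2, Q))), Mul(-6, r))) = Add(-5, Add(Mul(-6, r), Mul(Pow(r, 2), Add(-4, Mul(2, Q))))) = Add(-5, Mul(-6, r), Mul(Pow(r, 2), Add(-4, Mul(2, Q)))))
Add(Mul(Function('X')(-240, 643), Pow(29524, -1)), Mul(-227009, Pow(Function('L')(587, 496), -1))) = Add(Mul(643, Pow(29524, -1)), Mul(-227009, Pow(Add(-5, Mul(-6, 587), Mul(-4, Pow(587, 2)), Mul(2, 496, Pow(587, 2))), -1))) = Add(Mul(643, Rational(1, 29524)), Mul(-227009, Pow(Add(-5, -3522, Mul(-4, 344569), Mul(2, 496, 344569)), -1))) = Add(Rational(643, 29524), Mul(-227009, Pow(Add(-5, -3522, -1378276, 341812448), -1))) = Add(Rational(643, 29524), Mul(-227009, Pow(340430645, -1))) = Add(Rational(643, 29524), Mul(-227009, Rational(1, 340430645))) = Add(Rational(643, 29524), Rational(-227009, 340430645)) = Rational(212194691019, 10050874362980)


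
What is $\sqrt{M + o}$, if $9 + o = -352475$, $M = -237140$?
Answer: $2 i \sqrt{147406} \approx 767.87 i$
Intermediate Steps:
$o = -352484$ ($o = -9 - 352475 = -352484$)
$\sqrt{M + o} = \sqrt{-237140 - 352484} = \sqrt{-589624} = 2 i \sqrt{147406}$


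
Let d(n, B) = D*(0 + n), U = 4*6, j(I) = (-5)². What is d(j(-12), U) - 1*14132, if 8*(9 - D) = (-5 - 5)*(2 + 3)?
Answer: -55003/4 ≈ -13751.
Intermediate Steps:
j(I) = 25
D = 61/4 (D = 9 - (-5 - 5)*(2 + 3)/8 = 9 - (-5)*5/4 = 9 - ⅛*(-50) = 9 + 25/4 = 61/4 ≈ 15.250)
U = 24
d(n, B) = 61*n/4 (d(n, B) = 61*(0 + n)/4 = 61*n/4)
d(j(-12), U) - 1*14132 = (61/4)*25 - 1*14132 = 1525/4 - 14132 = -55003/4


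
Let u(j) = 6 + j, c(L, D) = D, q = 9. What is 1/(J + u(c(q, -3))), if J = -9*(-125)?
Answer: 1/1128 ≈ 0.00088653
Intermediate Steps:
J = 1125
1/(J + u(c(q, -3))) = 1/(1125 + (6 - 3)) = 1/(1125 + 3) = 1/1128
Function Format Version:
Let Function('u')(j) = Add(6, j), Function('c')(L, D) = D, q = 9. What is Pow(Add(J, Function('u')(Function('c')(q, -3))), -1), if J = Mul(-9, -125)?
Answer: Rational(1, 1128) ≈ 0.00088653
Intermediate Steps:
J = 1125
Pow(Add(J, Function('u')(Function('c')(q, -3))), -1) = Pow(Add(1125, Add(6, -3)), -1) = Pow(Add(1125, 3), -1) = Pow(1128, -1) = Rational(1, 1128)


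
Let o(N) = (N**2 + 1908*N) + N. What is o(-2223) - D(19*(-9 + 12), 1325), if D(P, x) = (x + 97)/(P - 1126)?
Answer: 746186940/1069 ≈ 6.9802e+5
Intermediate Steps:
o(N) = N**2 + 1909*N
D(P, x) = (97 + x)/(-1126 + P)
o(-2223) - D(19*(-9 + 12), 1325) = -2223*(1909 - 2223) - (97 + 1325)/(-1126 + 19*(-9 + 12)) = -2223*(-314) - 1422/(-1126 + 19*3) = 698022 - 1422/(-1126 + 57) = 698022 - 1422/(-1069) = 698022 - (-1)*1422/1069 = 698022 - 1*(-1422/1069) = 698022 + 1422/1069 = 746186940/1069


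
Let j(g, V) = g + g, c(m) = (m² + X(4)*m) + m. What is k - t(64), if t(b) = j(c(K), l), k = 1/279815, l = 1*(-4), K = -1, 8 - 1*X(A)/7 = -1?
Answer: 35256691/279815 ≈ 126.00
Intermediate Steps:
X(A) = 63 (X(A) = 56 - 7*(-1) = 56 + 7 = 63)
c(m) = m² + 64*m (c(m) = (m² + 63*m) + m = m² + 64*m)
l = -4
k = 1/279815 ≈ 3.5738e-6
j(g, V) = 2*g
t(b) = -126 (t(b) = 2*(-(64 - 1)) = 2*(-1*63) = 2*(-63) = -126)
k - t(64) = 1/279815 - 1*(-126) = 1/279815 + 126 = 35256691/279815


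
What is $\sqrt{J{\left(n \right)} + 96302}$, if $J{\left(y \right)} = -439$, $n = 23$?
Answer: $\sqrt{95863} \approx 309.62$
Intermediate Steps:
$\sqrt{J{\left(n \right)} + 96302} = \sqrt{-439 + 96302} = \sqrt{95863}$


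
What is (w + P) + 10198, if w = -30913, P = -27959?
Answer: -48674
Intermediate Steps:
(w + P) + 10198 = (-30913 - 27959) + 10198 = -58872 + 10198 = -48674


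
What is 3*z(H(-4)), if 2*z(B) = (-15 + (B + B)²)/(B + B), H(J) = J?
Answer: -147/16 ≈ -9.1875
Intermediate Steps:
z(B) = (-15 + 4*B²)/(4*B) (z(B) = ((-15 + (B + B)²)/(B + B))/2 = ((-15 + (2*B)²)/((2*B)))/2 = ((-15 + 4*B²)*(1/(2*B)))/2 = ((-15 + 4*B²)/(2*B))/2 = (-15 + 4*B²)/(4*B))
3*z(H(-4)) = 3*(-4 - 15/4/(-4)) = 3*(-4 - 15/4*(-¼)) = 3*(-4 + 15/16) = 3*(-49/16) = -147/16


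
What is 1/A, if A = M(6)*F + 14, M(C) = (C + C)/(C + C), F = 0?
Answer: 1/14 ≈ 0.071429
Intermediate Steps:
M(C) = 1 (M(C) = (2*C)/((2*C)) = (2*C)*(1/(2*C)) = 1)
A = 14 (A = 1*0 + 14 = 0 + 14 = 14)
1/A = 1/14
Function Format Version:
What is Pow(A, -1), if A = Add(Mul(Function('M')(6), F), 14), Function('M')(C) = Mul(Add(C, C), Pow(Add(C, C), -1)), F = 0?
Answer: Rational(1, 14) ≈ 0.071429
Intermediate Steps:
Function('M')(C) = 1 (Function('M')(C) = Mul(Mul(2, C), Pow(Mul(2, C), -1)) = Mul(Mul(2, C), Mul(Rational(1, 2), Pow(C, -1))) = 1)
A = 14 (A = Add(Mul(1, 0), 14) = Add(0, 14) = 14)
Pow(A, -1) = Pow(14, -1) = Rational(1, 14)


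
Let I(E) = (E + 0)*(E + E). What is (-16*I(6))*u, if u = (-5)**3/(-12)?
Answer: -12000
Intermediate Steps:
I(E) = 2*E**2 (I(E) = E*(2*E) = 2*E**2)
u = 125/12 (u = -125*(-1/12) = 125/12 ≈ 10.417)
(-16*I(6))*u = -32*6**2*(125/12) = -32*36*(125/12) = -16*72*(125/12) = -1152*125/12 = -12000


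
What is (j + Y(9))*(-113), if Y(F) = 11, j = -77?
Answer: 7458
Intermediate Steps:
(j + Y(9))*(-113) = (-77 + 11)*(-113) = -66*(-113) = 7458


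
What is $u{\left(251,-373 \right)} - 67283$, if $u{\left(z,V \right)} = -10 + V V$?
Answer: $71836$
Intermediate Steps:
$u{\left(z,V \right)} = -10 + V^{2}$
$u{\left(251,-373 \right)} - 67283 = \left(-10 + \left(-373\right)^{2}\right) - 67283 = \left(-10 + 139129\right) - 67283 = 139119 - 67283 = 71836$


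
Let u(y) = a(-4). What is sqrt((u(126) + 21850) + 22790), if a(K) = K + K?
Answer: 2*sqrt(11158) ≈ 211.26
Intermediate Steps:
a(K) = 2*K
u(y) = -8 (u(y) = 2*(-4) = -8)
sqrt((u(126) + 21850) + 22790) = sqrt((-8 + 21850) + 22790) = sqrt(21842 + 22790) = sqrt(44632) = 2*sqrt(11158)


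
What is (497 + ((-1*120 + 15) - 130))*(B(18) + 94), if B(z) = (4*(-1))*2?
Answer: 22532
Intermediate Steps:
B(z) = -8 (B(z) = -4*2 = -8)
(497 + ((-1*120 + 15) - 130))*(B(18) + 94) = (497 + ((-1*120 + 15) - 130))*(-8 + 94) = (497 + ((-120 + 15) - 130))*86 = (497 + (-105 - 130))*86 = (497 - 235)*86 = 262*86 = 22532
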